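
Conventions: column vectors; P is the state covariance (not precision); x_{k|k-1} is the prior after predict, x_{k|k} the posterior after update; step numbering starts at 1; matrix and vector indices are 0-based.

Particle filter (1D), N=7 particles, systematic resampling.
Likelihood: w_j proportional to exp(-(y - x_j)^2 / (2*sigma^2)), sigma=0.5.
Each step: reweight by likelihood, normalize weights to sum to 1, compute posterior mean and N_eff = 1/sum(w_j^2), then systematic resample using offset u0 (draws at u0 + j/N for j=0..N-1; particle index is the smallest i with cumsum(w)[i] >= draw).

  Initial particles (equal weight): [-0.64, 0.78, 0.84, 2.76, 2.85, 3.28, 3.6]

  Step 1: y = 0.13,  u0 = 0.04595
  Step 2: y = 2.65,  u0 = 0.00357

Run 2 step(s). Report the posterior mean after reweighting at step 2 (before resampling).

step 1: w=[0.2777, 0.3905, 0.3317, 0.0000, 0.0000, 0.0000, 0.0000]  mean=0.4055  Neff=2.9438  idx=[0, 0, 1, 1, 1, 2, 2]
step 2: w=[0.0000, 0.0000, 0.1637, 0.1637, 0.1637, 0.2545, 0.2545]  mean=0.8105  Neff=4.7640  idx=[2, 2, 3, 4, 5, 5, 6]

post_mean = 0.8105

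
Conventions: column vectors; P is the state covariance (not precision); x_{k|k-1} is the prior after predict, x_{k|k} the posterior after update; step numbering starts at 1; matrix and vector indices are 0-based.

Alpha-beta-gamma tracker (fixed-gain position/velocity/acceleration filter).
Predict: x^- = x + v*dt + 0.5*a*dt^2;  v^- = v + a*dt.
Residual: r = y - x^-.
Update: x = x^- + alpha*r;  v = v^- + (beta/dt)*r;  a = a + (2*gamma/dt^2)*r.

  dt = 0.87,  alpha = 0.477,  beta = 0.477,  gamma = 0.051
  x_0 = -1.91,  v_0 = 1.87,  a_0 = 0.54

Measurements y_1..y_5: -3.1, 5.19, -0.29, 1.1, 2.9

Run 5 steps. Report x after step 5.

x_post = 2.7059

step 1: x_pred=-0.0787  r=-3.0213  x^+=-1.5199  v^+=0.6833  a^+=0.1329
step 2: x_pred=-0.8751  r=6.0651  x^+=2.0179  v^+=4.1243  a^+=0.9502
step 3: x_pred=5.9656  r=-6.2556  x^+=2.9817  v^+=1.5211  a^+=0.1072
step 4: x_pred=4.3456  r=-3.2456  x^+=2.7975  v^+=-0.1651  a^+=-0.3302
step 5: x_pred=2.5288  r=0.3712  x^+=2.7059  v^+=-0.2489  a^+=-0.2802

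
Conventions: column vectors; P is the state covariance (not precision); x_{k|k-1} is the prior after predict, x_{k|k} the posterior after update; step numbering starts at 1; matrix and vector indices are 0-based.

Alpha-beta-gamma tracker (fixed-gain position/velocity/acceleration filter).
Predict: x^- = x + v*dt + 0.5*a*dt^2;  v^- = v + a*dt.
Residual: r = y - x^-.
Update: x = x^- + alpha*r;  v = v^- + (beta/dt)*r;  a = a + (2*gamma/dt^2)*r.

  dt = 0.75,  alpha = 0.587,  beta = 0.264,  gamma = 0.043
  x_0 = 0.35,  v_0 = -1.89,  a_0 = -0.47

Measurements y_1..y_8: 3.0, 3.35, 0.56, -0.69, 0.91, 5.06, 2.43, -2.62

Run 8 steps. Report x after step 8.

x_post = 0.3152

step 1: x_pred=-1.1997  r=4.1997  x^+=1.2655  v^+=-0.7642  a^+=0.1721
step 2: x_pred=0.7408  r=2.6092  x^+=2.2724  v^+=0.2833  a^+=0.5710
step 3: x_pred=2.6455  r=-2.0855  x^+=1.4213  v^+=-0.0225  a^+=0.2522
step 4: x_pred=1.4753  r=-2.1653  x^+=0.2043  v^+=-0.5956  a^+=-0.0789
step 5: x_pred=-0.2646  r=1.1746  x^+=0.4249  v^+=-0.2413  a^+=0.1007
step 6: x_pred=0.2722  r=4.7878  x^+=3.0827  v^+=1.5195  a^+=0.8327
step 7: x_pred=4.4565  r=-2.0265  x^+=3.2669  v^+=1.4307  a^+=0.5229
step 8: x_pred=4.4870  r=-7.1070  x^+=0.3152  v^+=-0.6788  a^+=-0.5637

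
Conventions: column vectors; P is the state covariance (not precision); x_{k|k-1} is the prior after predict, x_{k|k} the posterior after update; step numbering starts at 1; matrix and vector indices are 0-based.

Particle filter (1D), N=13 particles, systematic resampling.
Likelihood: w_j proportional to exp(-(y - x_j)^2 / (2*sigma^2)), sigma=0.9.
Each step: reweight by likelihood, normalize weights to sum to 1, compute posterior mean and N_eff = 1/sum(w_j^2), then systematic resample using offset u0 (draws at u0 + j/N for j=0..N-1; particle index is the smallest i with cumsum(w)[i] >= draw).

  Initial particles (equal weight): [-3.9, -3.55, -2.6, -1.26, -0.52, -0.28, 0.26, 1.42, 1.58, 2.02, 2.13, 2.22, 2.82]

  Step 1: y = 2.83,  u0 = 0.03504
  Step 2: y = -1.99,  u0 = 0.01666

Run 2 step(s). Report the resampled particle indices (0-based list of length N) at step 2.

step 1: w=[0.0000, 0.0000, 0.0000, 0.0000, 0.0003, 0.0007, 0.0044, 0.0752, 0.0978, 0.1712, 0.1897, 0.2040, 0.2567]  mean=2.1890  Neff=5.3170  idx=[7, 8, 9, 9, 9, 10, 10, 11, 11, 11, 12, 12, 12]
step 2: w=[0.5435, 0.2728, 0.0348, 0.0348, 0.0348, 0.0200, 0.0200, 0.0126, 0.0126, 0.0126, 0.0004, 0.0004, 0.0004]  mean=1.5869  Neff=2.6686  idx=[0, 0, 0, 0, 0, 0, 0, 1, 1, 1, 1, 3, 5]

resampled_idx = [0, 0, 0, 0, 0, 0, 0, 1, 1, 1, 1, 3, 5]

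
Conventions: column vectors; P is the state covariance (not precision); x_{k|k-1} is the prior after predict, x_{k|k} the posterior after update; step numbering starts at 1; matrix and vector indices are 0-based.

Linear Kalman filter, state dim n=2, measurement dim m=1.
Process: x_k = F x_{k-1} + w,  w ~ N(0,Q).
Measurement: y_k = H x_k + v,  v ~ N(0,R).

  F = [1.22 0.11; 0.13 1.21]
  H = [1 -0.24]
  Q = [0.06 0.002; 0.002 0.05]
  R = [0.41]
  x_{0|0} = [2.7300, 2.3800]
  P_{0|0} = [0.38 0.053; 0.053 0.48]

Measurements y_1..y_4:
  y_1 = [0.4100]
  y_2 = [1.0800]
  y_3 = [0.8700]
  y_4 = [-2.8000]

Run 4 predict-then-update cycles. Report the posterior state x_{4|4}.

x_post = [0.5116, 2.8999]

step 1: x^-=[3.5924, 3.2347]  P^-=[0.6456 0.2052; 0.2052 0.7759]  S=[1.0018]  K=[0.5953; 0.0189]  nu=[-2.4061]  x^+=[2.1601, 3.1892]  P^+=[0.2906 0.1939; 0.1939 0.7755]
step 2: x^-=[2.9861, 4.1397]  P^-=[0.5539 0.4403; 0.4403 1.2513]  S=[0.8247]  K=[0.5436; 0.1697]  nu=[-0.9126]  x^+=[2.4901, 3.9849]  P^+=[0.3103 0.3642; 0.3642 1.2276]
step 3: x^-=[3.4762, 5.1454]  P^-=[0.6344 0.7574; 0.7574 1.9671]  S=[0.7942]  K=[0.5700; 0.3593]  nu=[-1.3713]  x^+=[2.6946, 4.6527]  P^+=[0.3764 0.5948; 0.5948 1.8646]
step 4: x^-=[3.7992, 5.9801]  P^-=[0.8025 1.1964; 1.1964 2.9734]  S=[0.8095]  K=[0.6366; 0.5965]  nu=[-5.1640]  x^+=[0.5116, 2.8999]  P^+=[0.4744 0.8891; 0.8891 2.6854]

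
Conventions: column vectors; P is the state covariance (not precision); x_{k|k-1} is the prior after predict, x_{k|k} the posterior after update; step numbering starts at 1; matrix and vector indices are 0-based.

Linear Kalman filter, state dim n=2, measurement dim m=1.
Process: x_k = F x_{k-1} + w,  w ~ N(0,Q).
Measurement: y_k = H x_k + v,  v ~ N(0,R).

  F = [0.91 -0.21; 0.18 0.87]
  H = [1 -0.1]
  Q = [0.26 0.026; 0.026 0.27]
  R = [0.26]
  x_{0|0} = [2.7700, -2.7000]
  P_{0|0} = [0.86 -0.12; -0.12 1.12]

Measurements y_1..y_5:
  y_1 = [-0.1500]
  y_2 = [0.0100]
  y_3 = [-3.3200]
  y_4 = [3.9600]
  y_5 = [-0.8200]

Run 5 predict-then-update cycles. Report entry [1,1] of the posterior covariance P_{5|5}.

step 1: x^-=[3.0877, -1.8504]  P^-=[1.0674 -0.1282; -0.1282 1.1080]  S=[1.3641]  K=[0.7919; -0.1752]  nu=[-3.4227]  x^+=[0.3773, -1.2507]  P^+=[0.2120 0.0611; 0.0611 1.0661]
step 2: x^-=[0.6060, -1.0202]  P^-=[0.4592 -0.0880; -0.0880 1.1029]  S=[0.7479]  K=[0.6258; -0.2652]  nu=[-0.6980]  x^+=[0.1692, -0.8351]  P^+=[0.1663 0.0361; 0.0361 1.0504]
step 3: x^-=[0.3293, -0.6961]  P^-=[0.4303 -0.1114; -0.1114 1.0817]  S=[0.7234]  K=[0.6102; -0.3036]  nu=[-3.7189]  x^+=[-1.9400, 0.4330]  P^+=[0.1609 0.0226; 0.0226 1.0150]
step 4: x^-=[-1.8563, 0.0275]  P^-=[0.4294 -0.1161; -0.1161 1.0506]  S=[0.7231]  K=[0.6099; -0.3058]  nu=[5.8191]  x^+=[1.6925, -1.7520]  P^+=[0.1604 0.0188; 0.0188 0.9829]
step 5: x^-=[1.9081, -1.2196]  P^-=[0.4290 -0.1131; -0.1131 1.0251]  S=[0.7219]  K=[0.6100; -0.2987]  nu=[-2.8500]  x^+=[0.1696, -0.3682]  P^+=[0.1604 0.0184; 0.0184 0.9606]

P_post[1,1] = 0.9606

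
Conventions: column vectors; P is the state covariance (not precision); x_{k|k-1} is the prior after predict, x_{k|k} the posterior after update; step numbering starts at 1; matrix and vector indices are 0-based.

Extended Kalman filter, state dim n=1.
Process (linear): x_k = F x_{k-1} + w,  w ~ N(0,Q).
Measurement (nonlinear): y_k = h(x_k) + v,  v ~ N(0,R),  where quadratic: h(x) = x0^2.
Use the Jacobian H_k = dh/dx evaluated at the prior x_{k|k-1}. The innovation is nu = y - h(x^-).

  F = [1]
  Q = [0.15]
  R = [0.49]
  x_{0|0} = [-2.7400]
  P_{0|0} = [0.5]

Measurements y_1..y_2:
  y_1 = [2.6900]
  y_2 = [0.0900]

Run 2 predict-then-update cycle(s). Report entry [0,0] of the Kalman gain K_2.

K[0,0] = -0.2198

step 1: x^-=[-2.7400]  P^-=[0.6500]  H_jac=[-5.4800]  S=[20.0098]  K=[-0.1780]  nu=[-4.8176]  x^+=[-1.8824]  P^+=[0.0159]
step 2: x^-=[-1.8824]  P^-=[0.1659]  H_jac=[-3.7648]  S=[2.8417]  K=[-0.2198]  nu=[-3.4534]  x^+=[-1.1233]  P^+=[0.0286]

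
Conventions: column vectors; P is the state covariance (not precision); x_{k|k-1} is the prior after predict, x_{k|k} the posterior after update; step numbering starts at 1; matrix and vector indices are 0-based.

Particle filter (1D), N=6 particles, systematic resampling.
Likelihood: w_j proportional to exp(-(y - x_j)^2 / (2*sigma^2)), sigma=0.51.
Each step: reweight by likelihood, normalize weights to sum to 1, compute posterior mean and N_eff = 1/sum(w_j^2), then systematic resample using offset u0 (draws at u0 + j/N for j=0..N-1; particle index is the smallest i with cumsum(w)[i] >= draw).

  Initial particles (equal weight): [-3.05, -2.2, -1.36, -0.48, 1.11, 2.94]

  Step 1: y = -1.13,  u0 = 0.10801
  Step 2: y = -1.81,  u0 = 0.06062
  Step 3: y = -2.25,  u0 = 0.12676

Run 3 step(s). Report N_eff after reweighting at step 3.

step 1: w=[0.0006, 0.0759, 0.6192, 0.3043, 0.0000, 0.0000]  mean=-1.1568  Neff=2.0757  idx=[2, 2, 2, 2, 3, 3]
step 2: w=[0.2440, 0.2440, 0.2440, 0.2440, 0.0120, 0.0120]  mean=-1.3389  Neff=4.1943  idx=[0, 0, 1, 2, 2, 3]
step 3: w=[0.1667, 0.1667, 0.1667, 0.1667, 0.1667, 0.1667]  mean=-1.3600  Neff=6.0000  idx=[0, 1, 2, 3, 4, 5]

N_eff = 6.0000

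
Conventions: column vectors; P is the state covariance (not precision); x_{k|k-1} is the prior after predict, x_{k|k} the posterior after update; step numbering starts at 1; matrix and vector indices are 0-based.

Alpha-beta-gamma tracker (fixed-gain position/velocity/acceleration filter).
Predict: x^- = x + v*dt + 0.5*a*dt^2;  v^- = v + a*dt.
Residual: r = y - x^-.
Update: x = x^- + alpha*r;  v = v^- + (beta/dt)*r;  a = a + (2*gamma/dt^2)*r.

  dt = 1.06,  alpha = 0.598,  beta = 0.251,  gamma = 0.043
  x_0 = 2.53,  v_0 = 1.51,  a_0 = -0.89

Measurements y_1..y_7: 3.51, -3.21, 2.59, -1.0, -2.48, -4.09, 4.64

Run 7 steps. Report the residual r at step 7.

step 1: x_pred=3.6306  r=-0.1206  x^+=3.5585  v^+=0.5380  a^+=-0.8992
step 2: x_pred=3.6236  r=-6.8336  x^+=-0.4629  v^+=-2.0333  a^+=-1.4223
step 3: x_pred=-3.4172  r=6.0072  x^+=0.1751  v^+=-2.1184  a^+=-0.9625
step 4: x_pred=-2.6112  r=1.6112  x^+=-1.6477  v^+=-2.7572  a^+=-0.8392
step 5: x_pred=-5.0417  r=2.5617  x^+=-3.5098  v^+=-3.0401  a^+=-0.6431
step 6: x_pred=-7.0936  r=3.0036  x^+=-5.2974  v^+=-3.0105  a^+=-0.4132
step 7: x_pred=-8.7207  r=13.3607  x^+=-0.7310  v^+=-0.2848  a^+=0.6094

resid = 13.3607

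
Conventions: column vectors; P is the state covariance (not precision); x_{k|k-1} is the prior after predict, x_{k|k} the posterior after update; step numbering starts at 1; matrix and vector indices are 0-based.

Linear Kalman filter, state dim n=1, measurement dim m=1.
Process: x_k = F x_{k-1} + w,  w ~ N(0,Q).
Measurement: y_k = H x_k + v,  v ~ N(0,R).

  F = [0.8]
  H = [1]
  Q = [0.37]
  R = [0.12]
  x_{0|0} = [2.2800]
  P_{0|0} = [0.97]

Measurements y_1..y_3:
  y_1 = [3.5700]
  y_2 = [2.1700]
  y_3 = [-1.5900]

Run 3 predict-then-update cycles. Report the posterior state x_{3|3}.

x_post = [-0.8447]

step 1: x^-=[1.8240]  P^-=[0.9908]  S=[1.1108]  K=[0.8920]  nu=[1.7460]  x^+=[3.3814]  P^+=[0.1070]
step 2: x^-=[2.7051]  P^-=[0.4385]  S=[0.5585]  K=[0.7851]  nu=[-0.5351]  x^+=[2.2850]  P^+=[0.0942]
step 3: x^-=[1.8280]  P^-=[0.4303]  S=[0.5503]  K=[0.7819]  nu=[-3.4180]  x^+=[-0.8447]  P^+=[0.0938]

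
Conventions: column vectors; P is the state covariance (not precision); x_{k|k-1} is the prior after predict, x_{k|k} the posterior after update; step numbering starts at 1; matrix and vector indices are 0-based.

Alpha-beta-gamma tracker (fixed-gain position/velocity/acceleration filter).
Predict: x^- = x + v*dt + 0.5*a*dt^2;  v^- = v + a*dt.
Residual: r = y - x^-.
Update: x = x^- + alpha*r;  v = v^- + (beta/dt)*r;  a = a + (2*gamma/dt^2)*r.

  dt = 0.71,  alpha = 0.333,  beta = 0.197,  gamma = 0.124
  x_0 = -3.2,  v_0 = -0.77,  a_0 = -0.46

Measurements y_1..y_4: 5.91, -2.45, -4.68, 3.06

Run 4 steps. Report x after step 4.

x_post = 2.6310

step 1: x_pred=-3.8626  r=9.7726  x^+=-0.6084  v^+=1.6150  a^+=4.3478
step 2: x_pred=1.6341  r=-4.0841  x^+=0.2741  v^+=3.5687  a^+=2.3386
step 3: x_pred=3.3973  r=-8.0773  x^+=0.7076  v^+=2.9879  a^+=-1.6352
step 4: x_pred=2.4168  r=0.6432  x^+=2.6310  v^+=2.0054  a^+=-1.3188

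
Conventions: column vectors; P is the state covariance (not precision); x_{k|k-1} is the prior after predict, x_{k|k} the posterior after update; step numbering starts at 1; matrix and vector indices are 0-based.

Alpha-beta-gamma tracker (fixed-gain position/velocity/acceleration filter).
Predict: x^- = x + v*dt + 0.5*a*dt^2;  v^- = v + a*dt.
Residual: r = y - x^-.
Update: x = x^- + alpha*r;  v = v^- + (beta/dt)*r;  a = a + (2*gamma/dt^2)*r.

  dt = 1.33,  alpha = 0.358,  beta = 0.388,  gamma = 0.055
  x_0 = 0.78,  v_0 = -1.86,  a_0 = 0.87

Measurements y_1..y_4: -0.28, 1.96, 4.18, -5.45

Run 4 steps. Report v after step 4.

v_post = 0.5121

step 1: x_pred=-0.9243  r=0.6443  x^+=-0.6937  v^+=-0.5149  a^+=0.9101
step 2: x_pred=-0.5736  r=2.5336  x^+=0.3334  v^+=1.4346  a^+=1.0676
step 3: x_pred=3.1857  r=0.9943  x^+=3.5416  v^+=3.1446  a^+=1.1295
step 4: x_pred=8.7229  r=-14.1729  x^+=3.6490  v^+=0.5121  a^+=0.2481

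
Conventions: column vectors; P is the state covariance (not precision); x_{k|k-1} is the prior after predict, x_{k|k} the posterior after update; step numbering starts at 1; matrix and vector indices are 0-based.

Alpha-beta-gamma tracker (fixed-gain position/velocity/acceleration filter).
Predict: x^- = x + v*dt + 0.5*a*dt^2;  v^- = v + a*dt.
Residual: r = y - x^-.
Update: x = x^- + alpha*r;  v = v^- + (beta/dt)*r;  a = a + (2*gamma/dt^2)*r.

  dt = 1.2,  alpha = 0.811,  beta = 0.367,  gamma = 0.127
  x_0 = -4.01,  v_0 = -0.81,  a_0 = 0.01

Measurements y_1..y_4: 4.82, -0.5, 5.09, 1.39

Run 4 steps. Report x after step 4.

x_post = 2.8132

step 1: x_pred=-4.9748  r=9.7948  x^+=2.9688  v^+=2.1976  a^+=1.7377
step 2: x_pred=6.8570  r=-7.3570  x^+=0.8905  v^+=2.0328  a^+=0.4400
step 3: x_pred=3.6466  r=1.4434  x^+=4.8172  v^+=3.0022  a^+=0.6946
step 4: x_pred=8.9200  r=-7.5300  x^+=2.8132  v^+=1.5328  a^+=-0.6336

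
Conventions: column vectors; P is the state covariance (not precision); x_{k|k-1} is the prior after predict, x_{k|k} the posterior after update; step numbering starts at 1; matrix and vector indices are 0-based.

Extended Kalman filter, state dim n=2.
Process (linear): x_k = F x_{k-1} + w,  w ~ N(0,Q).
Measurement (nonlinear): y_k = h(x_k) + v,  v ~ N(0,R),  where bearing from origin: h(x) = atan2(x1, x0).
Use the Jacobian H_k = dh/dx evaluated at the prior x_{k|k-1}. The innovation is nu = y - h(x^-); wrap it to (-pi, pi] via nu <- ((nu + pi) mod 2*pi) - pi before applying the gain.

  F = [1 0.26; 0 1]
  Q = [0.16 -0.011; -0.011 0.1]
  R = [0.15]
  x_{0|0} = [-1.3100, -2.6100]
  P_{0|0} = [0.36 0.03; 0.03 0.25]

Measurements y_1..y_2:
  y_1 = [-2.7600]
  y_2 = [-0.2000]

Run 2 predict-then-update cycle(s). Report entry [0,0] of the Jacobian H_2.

H_jac[0,0] = 0.1654

step 1: x^-=[-1.9886, -2.6100]  P^-=[0.5525 0.0840; 0.0840 0.3500]  H_jac=[0.2424 -0.1847]  S=[0.1869]  K=[0.6336; -0.2369]  nu=[-0.5381]  x^+=[-2.3296, -2.4825]  P^+=[0.4775 0.1121; 0.1121 0.3395]
step 2: x^-=[-2.9750, -2.4825]  P^-=[0.7187 0.1893; 0.1893 0.4395]  H_jac=[0.1654 -0.1982]  S=[0.1745]  K=[0.4660; -0.3197]  nu=[2.2462]  x^+=[-1.9283, -3.2006]  P^+=[0.6808 0.2153; 0.2153 0.4217]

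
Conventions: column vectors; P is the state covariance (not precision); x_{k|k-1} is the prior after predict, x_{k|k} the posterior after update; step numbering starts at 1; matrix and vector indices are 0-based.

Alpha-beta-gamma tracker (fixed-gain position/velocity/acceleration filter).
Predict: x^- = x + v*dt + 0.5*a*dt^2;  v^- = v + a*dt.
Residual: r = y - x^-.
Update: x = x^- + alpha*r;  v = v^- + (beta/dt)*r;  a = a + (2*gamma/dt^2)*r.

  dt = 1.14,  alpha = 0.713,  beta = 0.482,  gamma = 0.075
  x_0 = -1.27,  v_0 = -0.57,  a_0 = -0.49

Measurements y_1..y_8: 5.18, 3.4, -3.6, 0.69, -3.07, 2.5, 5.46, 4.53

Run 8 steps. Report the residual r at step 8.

step 1: x_pred=-2.2382  r=7.4182  x^+=3.0510  v^+=2.0079  a^+=0.3662
step 2: x_pred=5.5779  r=-2.1779  x^+=4.0251  v^+=1.5045  a^+=0.1148
step 3: x_pred=5.8148  r=-9.4148  x^+=-0.8979  v^+=-2.3452  a^+=-0.9718
step 4: x_pred=-4.2030  r=4.8930  x^+=-0.7143  v^+=-1.3843  a^+=-0.4071
step 5: x_pred=-2.5569  r=-0.5131  x^+=-2.9227  v^+=-2.0653  a^+=-0.4663
step 6: x_pred=-5.5802  r=8.0802  x^+=0.1810  v^+=0.8195  a^+=0.4663
step 7: x_pred=1.4182  r=4.0418  x^+=4.3000  v^+=3.0600  a^+=0.9328
step 8: x_pred=8.3945  r=-3.8645  x^+=5.6391  v^+=2.4895  a^+=0.4868

resid = -3.8645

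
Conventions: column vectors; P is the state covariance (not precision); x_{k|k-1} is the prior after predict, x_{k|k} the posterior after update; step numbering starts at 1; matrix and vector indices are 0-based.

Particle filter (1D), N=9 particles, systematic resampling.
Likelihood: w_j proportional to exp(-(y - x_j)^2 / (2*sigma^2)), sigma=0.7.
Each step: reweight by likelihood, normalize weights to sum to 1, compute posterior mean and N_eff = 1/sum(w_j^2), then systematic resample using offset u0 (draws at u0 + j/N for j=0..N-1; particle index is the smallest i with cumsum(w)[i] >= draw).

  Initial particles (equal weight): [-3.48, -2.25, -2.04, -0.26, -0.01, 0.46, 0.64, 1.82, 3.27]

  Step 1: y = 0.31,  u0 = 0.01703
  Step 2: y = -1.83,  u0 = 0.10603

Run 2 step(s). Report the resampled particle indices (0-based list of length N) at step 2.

resampled_idx = [0, 0, 1, 1, 1, 2, 2, 3, 8]

step 1: w=[0.0000, 0.0003, 0.0010, 0.1998, 0.2507, 0.2720, 0.2490, 0.0272, 0.0000]  mean=0.2768  Neff=4.1758  idx=[3, 3, 4, 4, 5, 5, 5, 6, 6]
step 2: w=[0.3260, 0.3260, 0.1373, 0.1373, 0.0191, 0.0191, 0.0191, 0.0080, 0.0080]  mean=-0.1357  Neff=3.9759  idx=[0, 0, 1, 1, 1, 2, 2, 3, 8]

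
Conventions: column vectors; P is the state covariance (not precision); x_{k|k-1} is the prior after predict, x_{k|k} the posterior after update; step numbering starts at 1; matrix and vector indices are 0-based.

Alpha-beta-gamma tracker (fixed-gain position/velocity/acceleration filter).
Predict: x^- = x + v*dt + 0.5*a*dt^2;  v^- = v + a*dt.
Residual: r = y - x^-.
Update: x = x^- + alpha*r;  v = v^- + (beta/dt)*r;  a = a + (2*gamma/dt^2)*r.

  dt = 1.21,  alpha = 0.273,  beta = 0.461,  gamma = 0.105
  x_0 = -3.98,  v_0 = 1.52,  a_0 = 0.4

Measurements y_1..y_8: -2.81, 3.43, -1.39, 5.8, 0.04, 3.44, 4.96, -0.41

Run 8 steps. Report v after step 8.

step 1: x_pred=-1.8480  r=-0.9620  x^+=-2.1106  v^+=1.6375  a^+=0.2620
step 2: x_pred=0.0625  r=3.3675  x^+=0.9819  v^+=3.2375  a^+=0.7450
step 3: x_pred=5.4446  r=-6.8346  x^+=3.5788  v^+=1.5350  a^+=-0.2353
step 4: x_pred=5.2639  r=0.5361  x^+=5.4103  v^+=1.4546  a^+=-0.1584
step 5: x_pred=7.0543  r=-7.0143  x^+=5.1394  v^+=-1.4095  a^+=-1.1645
step 6: x_pred=2.5815  r=0.8585  x^+=2.8159  v^+=-2.4914  a^+=-1.0413
step 7: x_pred=-0.9611  r=5.9211  x^+=0.6554  v^+=-1.4956  a^+=-0.1921
step 8: x_pred=-1.2949  r=0.8849  x^+=-1.0533  v^+=-1.3908  a^+=-0.0651

v_post = -1.3908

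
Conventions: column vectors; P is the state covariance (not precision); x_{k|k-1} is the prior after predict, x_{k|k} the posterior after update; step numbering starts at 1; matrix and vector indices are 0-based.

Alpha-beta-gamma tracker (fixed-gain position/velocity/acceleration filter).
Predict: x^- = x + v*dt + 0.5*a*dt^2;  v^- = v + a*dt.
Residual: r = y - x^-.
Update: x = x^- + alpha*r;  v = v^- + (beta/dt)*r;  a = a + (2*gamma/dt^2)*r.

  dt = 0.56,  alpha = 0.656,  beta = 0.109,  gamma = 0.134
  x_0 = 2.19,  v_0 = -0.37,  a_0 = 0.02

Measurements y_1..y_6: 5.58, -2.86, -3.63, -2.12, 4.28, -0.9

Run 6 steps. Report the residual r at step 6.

resid = 0.7865

step 1: x_pred=1.9859  r=3.5941  x^+=4.3436  v^+=0.3408  a^+=3.0915
step 2: x_pred=5.0192  r=-7.8792  x^+=-0.1496  v^+=0.5383  a^+=-3.6420
step 3: x_pred=-0.4192  r=-3.2108  x^+=-2.5255  v^+=-2.1262  a^+=-6.3860
step 4: x_pred=-4.7175  r=2.5975  x^+=-3.0135  v^+=-5.1968  a^+=-4.1663
step 5: x_pred=-6.5770  r=10.8570  x^+=0.5452  v^+=-5.4166  a^+=5.1120
step 6: x_pred=-1.6865  r=0.7865  x^+=-1.1706  v^+=-2.4008  a^+=5.7842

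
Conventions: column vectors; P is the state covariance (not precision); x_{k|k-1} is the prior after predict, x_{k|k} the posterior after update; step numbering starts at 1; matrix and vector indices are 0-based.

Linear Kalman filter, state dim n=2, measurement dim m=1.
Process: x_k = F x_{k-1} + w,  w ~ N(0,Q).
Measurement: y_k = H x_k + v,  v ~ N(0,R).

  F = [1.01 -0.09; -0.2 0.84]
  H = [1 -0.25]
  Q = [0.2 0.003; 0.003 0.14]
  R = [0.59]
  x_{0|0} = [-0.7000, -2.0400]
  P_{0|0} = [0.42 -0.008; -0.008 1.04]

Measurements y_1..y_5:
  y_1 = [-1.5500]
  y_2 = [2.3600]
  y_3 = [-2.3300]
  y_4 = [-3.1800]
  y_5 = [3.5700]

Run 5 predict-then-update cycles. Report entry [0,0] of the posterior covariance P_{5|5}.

step 1: x^-=[-0.5234, -1.5736]  P^-=[0.6383 -0.1674; -0.1674 0.8933]  S=[1.3679]  K=[0.4973; -0.2856]  nu=[-1.4200]  x^+=[-1.2295, -1.1680]  P^+=[0.3001 0.0269; 0.0269 0.7817]
step 2: x^-=[-1.1367, -0.7352]  P^-=[0.5076 -0.0934; -0.0934 0.6945]  S=[1.1877]  K=[0.4470; -0.2248]  nu=[3.3129]  x^+=[0.3443, -1.4801]  P^+=[0.2702 0.0260; 0.0260 0.6345]
step 3: x^-=[0.4809, -1.3121]  P^-=[0.4761 -0.0771; -0.0771 0.5898]  S=[1.1415]  K=[0.4340; -0.1967]  nu=[-3.1390]  x^+=[-0.8813, -0.6948]  P^+=[0.2611 0.0204; 0.0204 0.5456]
step 4: x^-=[-0.8275, -0.4074]  P^-=[0.4671 -0.0734; -0.0734 0.5286]  S=[1.1268]  K=[0.4308; -0.1824]  nu=[-2.4543]  x^+=[-1.8849, 0.0403]  P^+=[0.2580 0.0152; 0.0152 0.4911]
step 5: x^-=[-1.9073, 0.4108]  P^-=[0.4644 -0.0731; -0.0731 0.4918]  S=[1.1216]  K=[0.4303; -0.1748]  nu=[5.5800]  x^+=[0.4937, -0.5644]  P^+=[0.2567 0.0113; 0.0113 0.4575]

P_post[0,0] = 0.2567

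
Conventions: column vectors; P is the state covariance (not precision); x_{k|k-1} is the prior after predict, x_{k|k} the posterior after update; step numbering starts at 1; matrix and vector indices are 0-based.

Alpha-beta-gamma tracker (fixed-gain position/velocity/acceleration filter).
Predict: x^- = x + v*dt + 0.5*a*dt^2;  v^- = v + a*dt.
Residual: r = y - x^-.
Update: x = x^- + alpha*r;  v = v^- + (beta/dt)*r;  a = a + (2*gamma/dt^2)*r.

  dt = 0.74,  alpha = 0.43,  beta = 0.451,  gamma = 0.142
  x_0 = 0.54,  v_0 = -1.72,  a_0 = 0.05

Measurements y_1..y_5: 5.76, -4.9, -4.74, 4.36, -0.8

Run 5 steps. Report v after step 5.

v_post = 1.6851

step 1: x_pred=-0.7191  r=6.4791  x^+=2.0669  v^+=2.2658  a^+=3.4102
step 2: x_pred=4.6773  r=-9.5773  x^+=0.5591  v^+=-1.0476  a^+=-1.5568
step 3: x_pred=-0.6424  r=-4.0976  x^+=-2.4044  v^+=-4.6970  a^+=-3.6819
step 4: x_pred=-6.8882  r=11.2482  x^+=-2.0515  v^+=-0.5662  a^+=2.1517
step 5: x_pred=-1.8814  r=1.0814  x^+=-1.4164  v^+=1.6851  a^+=2.7126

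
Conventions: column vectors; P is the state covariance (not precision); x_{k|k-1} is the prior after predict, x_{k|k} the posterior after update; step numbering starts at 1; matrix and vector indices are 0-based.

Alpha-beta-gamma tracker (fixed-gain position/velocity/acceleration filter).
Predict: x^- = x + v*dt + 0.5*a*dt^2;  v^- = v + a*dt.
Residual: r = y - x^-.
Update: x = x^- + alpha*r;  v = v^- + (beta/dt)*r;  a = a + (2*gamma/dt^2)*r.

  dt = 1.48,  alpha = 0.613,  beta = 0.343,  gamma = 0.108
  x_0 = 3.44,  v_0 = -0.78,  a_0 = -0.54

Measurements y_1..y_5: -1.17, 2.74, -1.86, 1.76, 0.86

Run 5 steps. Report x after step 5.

step 1: x_pred=1.6942  r=-2.8642  x^+=-0.0616  v^+=-2.2430  a^+=-0.8224
step 2: x_pred=-4.2819  r=7.0219  x^+=0.0225  v^+=-1.8328  a^+=-0.1300
step 3: x_pred=-2.8325  r=0.9725  x^+=-2.2363  v^+=-1.7999  a^+=-0.0341
step 4: x_pred=-4.9375  r=6.6975  x^+=-0.8319  v^+=-0.2981  a^+=0.6264
step 5: x_pred=-0.5872  r=1.4472  x^+=0.2999  v^+=0.9643  a^+=0.7691

x_post = 0.2999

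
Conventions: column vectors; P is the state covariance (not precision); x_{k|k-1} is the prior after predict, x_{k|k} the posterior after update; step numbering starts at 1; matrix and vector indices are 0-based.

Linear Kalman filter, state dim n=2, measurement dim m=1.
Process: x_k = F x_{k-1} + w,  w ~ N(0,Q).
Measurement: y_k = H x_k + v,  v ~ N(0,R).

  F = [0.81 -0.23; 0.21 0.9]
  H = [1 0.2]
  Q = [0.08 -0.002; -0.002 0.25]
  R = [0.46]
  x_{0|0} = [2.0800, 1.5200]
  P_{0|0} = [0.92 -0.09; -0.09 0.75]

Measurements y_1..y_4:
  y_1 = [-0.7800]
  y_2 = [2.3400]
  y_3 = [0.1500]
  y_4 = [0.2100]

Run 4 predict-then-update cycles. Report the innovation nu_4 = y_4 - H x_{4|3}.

step 1: x^-=[1.3352, 1.8048]  P^-=[0.7568 -0.0620; -0.0620 0.8641]  S=[1.2266]  K=[0.6069; 0.0903]  nu=[-2.4762]  x^+=[-0.1676, 1.5811]  P^+=[0.3050 -0.1293; -0.1293 0.8540]
step 2: x^-=[-0.4994, 1.3878]  P^-=[0.3735 -0.2149; -0.2149 0.9064]  S=[0.7838]  K=[0.4217; -0.0429]  nu=[2.5619]  x^+=[0.5808, 1.2780]  P^+=[0.2341 -0.2007; -0.2007 0.9049]
step 3: x^-=[0.1766, 1.2721]  P^-=[0.3563 -0.2861; -0.2861 0.9174]  S=[0.7385]  K=[0.4049; -0.1390]  nu=[-0.2810]  x^+=[0.0628, 1.3112]  P^+=[0.2352 -0.2446; -0.2446 0.9032]
step 4: x^-=[-0.2507, 1.1933]  P^-=[0.3732 -0.3154; -0.3154 0.8995]  S=[0.7430]  K=[0.4174; -0.1824]  nu=[0.2221]  x^+=[-0.1580, 1.1527]  P^+=[0.2438 -0.2589; -0.2589 0.8748]

innov = [0.2221]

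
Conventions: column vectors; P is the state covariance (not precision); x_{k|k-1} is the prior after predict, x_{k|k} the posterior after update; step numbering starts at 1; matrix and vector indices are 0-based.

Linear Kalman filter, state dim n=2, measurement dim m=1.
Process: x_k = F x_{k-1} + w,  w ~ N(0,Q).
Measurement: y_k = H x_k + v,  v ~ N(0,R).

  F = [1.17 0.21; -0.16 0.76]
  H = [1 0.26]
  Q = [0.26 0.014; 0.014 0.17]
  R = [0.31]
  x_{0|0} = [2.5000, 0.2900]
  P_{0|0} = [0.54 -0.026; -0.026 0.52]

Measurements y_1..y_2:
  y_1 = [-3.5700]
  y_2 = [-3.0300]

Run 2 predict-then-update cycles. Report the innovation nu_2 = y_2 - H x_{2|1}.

step 1: x^-=[2.9859, -0.1796]  P^-=[1.0094 -0.0263; -0.0263 0.4905]  S=[1.3388]  K=[0.7488; 0.0756]  nu=[-6.5092]  x^+=[-1.8882, -0.6716]  P^+=[0.2587 -0.1021; -0.1021 0.4829]
step 2: x^-=[-2.3502, -0.2083]  P^-=[0.5852 -0.0447; -0.0447 0.4804]  S=[0.9044]  K=[0.6342; 0.0886]  nu=[-0.6256]  x^+=[-2.7470, -0.2637]  P^+=[0.2214 -0.0956; -0.0956 0.4732]

innov = [-0.6256]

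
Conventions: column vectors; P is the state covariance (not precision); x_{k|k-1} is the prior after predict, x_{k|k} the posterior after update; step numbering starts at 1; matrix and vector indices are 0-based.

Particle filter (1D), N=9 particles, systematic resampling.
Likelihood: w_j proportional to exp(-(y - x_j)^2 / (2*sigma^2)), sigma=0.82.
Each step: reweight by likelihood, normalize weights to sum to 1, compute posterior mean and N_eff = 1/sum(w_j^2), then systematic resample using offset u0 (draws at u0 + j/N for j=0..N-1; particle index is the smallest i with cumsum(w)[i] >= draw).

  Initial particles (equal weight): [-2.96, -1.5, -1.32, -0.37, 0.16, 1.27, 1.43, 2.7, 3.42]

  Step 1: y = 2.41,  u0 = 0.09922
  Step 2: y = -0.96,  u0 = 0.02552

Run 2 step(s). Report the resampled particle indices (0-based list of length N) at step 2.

resampled_idx = [0, 0, 0, 0, 1, 1, 1, 2, 2]

step 1: w=[0.0000, 0.0000, 0.0000, 0.0014, 0.0101, 0.1651, 0.2125, 0.4077, 0.2033]  mean=2.3105  Neff=3.5710  idx=[5, 6, 6, 7, 7, 7, 7, 8, 8]
step 2: w=[0.4625, 0.2670, 0.2670, 0.0009, 0.0009, 0.0009, 0.0009, 0.0000, 0.0000]  mean=1.3605  Neff=2.8052  idx=[0, 0, 0, 0, 1, 1, 1, 2, 2]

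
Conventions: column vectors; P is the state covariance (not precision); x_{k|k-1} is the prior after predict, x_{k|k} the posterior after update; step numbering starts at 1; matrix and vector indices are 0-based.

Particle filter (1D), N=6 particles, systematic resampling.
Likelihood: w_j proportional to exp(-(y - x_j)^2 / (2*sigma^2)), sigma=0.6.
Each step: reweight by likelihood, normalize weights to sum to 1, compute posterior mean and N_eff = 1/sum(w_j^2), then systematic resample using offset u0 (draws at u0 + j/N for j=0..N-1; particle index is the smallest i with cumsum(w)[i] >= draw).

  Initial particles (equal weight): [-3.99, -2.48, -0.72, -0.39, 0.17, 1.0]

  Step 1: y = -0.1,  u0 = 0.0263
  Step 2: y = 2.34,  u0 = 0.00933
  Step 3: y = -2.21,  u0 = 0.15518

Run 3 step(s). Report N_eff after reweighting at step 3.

N_eff = 1.4075

step 1: w=[0.0000, 0.0001, 0.2285, 0.3467, 0.3521, 0.0726]  mean=-0.1676  Neff=3.3151  idx=[2, 2, 3, 3, 4, 4]
step 2: w=[0.0008, 0.0008, 0.0108, 0.0108, 0.4884, 0.4884]  mean=0.1565  Neff=2.0948  idx=[2, 4, 4, 4, 5, 5]
step 3: w=[0.8399, 0.0320, 0.0320, 0.0320, 0.0320, 0.0320]  mean=-0.3003  Neff=1.4075  idx=[0, 0, 0, 0, 0, 5]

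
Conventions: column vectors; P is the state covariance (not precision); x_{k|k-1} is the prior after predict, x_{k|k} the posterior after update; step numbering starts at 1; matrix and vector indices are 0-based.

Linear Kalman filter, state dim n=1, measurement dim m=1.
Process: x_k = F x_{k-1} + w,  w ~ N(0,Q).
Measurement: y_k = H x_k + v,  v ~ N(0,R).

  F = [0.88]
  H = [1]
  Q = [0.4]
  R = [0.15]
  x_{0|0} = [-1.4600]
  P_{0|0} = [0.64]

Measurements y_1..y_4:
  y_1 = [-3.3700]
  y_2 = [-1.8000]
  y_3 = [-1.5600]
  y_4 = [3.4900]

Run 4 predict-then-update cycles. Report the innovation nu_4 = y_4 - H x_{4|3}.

innov = [4.9056]

step 1: x^-=[-1.2848]  P^-=[0.8956]  S=[1.0456]  K=[0.8565]  nu=[-2.0852]  x^+=[-3.0709]  P^+=[0.1285]
step 2: x^-=[-2.7024]  P^-=[0.4995]  S=[0.6495]  K=[0.7691]  nu=[0.9024]  x^+=[-2.0084]  P^+=[0.1154]
step 3: x^-=[-1.7674]  P^-=[0.4893]  S=[0.6393]  K=[0.7654]  nu=[0.2074]  x^+=[-1.6087]  P^+=[0.1148]
step 4: x^-=[-1.4156]  P^-=[0.4889]  S=[0.6389]  K=[0.7652]  nu=[4.9056]  x^+=[2.3383]  P^+=[0.1148]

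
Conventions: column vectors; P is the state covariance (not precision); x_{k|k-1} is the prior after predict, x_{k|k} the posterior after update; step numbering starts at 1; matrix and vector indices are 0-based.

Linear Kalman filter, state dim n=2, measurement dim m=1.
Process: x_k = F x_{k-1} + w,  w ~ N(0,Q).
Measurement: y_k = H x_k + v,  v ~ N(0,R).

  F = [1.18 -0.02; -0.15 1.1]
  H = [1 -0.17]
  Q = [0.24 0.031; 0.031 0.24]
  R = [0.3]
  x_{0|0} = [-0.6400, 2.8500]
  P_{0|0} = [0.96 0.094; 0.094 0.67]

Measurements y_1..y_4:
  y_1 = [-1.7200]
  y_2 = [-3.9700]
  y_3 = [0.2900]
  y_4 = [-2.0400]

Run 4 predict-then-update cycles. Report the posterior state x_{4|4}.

step 1: x^-=[-0.8122, 3.2310]  P^-=[1.5725 -0.0314; -0.0314 1.0413]  S=[1.9133]  K=[0.8247; -0.1089]  nu=[-0.3585]  x^+=[-1.1079, 3.2700]  P^+=[0.2713 0.1405; 0.1405 1.0186]
step 2: x^-=[-1.3727, 3.7632]  P^-=[0.6115 0.1433; 0.1433 1.4322]  S=[0.9042]  K=[0.6494; -0.1107]  nu=[-1.9576]  x^+=[-2.6439, 3.9800]  P^+=[0.2302 0.2084; 0.2084 1.4211]
step 3: x^-=[-3.1994, 4.7746]  P^-=[0.5513 0.2301; 0.2301 1.8960]  S=[0.8279]  K=[0.6187; -0.1114]  nu=[4.3011]  x^+=[-0.5384, 4.2954]  P^+=[0.2344 0.2871; 0.2871 1.8857]
step 4: x^-=[-0.7212, 4.8057]  P^-=[0.5536 0.3216; 0.3216 2.4322]  S=[0.8146]  K=[0.6125; -0.1128]  nu=[-0.5019]  x^+=[-1.0286, 4.8623]  P^+=[0.2480 0.3779; 0.3779 2.4219]

x_post = [-1.0286, 4.8623]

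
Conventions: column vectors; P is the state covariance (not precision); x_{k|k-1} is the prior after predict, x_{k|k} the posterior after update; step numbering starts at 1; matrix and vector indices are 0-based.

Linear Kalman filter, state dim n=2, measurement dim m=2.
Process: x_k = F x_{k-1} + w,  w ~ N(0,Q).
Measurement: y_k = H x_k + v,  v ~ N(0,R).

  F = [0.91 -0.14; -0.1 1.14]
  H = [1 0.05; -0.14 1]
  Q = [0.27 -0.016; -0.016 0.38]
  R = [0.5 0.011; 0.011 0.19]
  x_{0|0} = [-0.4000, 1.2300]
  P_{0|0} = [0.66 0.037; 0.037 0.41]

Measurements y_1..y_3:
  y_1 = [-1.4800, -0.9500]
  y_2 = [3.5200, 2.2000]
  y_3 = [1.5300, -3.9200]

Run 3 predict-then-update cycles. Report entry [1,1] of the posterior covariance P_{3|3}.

P_post[1,1] = 0.1438

step 1: x^-=[-0.5362, 1.4422]  P^-=[0.8152 -0.1026; -0.1026 0.9110]  S=[1.3072 -0.1594; -0.1594 1.1457]  K=[0.6069 -0.1047; 0.0558 0.8155]  nu=[-1.0159, -2.4673]  x^+=[-0.8945, -0.6265]  P^+=[0.3009 0.0289; 0.0289 0.1596]
step 2: x^-=[-0.7263, -0.6247]  P^-=[0.5149 -0.0385; -0.0385 0.5838]  S=[1.0125 -0.0701; -0.0701 0.7947]  K=[0.5001 -0.0950; 0.0424 0.7452]  nu=[4.2775, 2.7230]  x^+=[1.1541, 1.5859]  P^+=[0.2479 0.0222; 0.0222 0.1452]
step 3: x^-=[0.8282, 1.6925]  P^-=[0.4725 -0.0384; -0.0384 0.5661]  S=[0.9700 -0.0650; -0.0650 0.7761]  K=[0.4787 -0.0947; 0.0391 0.7396]  nu=[0.6172, -5.4966]  x^+=[1.6439, -2.3486]  P^+=[0.2373 0.0205; 0.0205 0.1438]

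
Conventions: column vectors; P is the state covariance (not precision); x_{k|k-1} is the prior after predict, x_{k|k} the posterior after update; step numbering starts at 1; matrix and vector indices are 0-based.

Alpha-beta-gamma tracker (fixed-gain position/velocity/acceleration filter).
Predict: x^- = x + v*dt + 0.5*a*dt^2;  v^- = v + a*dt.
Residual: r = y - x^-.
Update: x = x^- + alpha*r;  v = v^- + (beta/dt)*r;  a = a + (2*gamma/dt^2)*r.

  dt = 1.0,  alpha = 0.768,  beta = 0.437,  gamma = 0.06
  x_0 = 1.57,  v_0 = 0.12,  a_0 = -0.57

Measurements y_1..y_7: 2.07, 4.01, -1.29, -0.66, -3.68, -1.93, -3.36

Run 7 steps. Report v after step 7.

v_post = -0.9147

step 1: x_pred=1.4050  r=0.6650  x^+=1.9157  v^+=-0.1594  a^+=-0.4902
step 2: x_pred=1.5112  r=2.4988  x^+=3.4303  v^+=0.4424  a^+=-0.1903
step 3: x_pred=3.7775  r=-5.0675  x^+=-0.1143  v^+=-1.9625  a^+=-0.7984
step 4: x_pred=-2.4760  r=1.8160  x^+=-1.0813  v^+=-1.9673  a^+=-0.5805
step 5: x_pred=-3.3389  r=-0.3411  x^+=-3.6009  v^+=-2.6969  a^+=-0.6215
step 6: x_pred=-6.6085  r=4.6785  x^+=-3.0154  v^+=-1.2739  a^+=-0.0600
step 7: x_pred=-4.3193  r=0.9593  x^+=-3.5826  v^+=-0.9147  a^+=0.0551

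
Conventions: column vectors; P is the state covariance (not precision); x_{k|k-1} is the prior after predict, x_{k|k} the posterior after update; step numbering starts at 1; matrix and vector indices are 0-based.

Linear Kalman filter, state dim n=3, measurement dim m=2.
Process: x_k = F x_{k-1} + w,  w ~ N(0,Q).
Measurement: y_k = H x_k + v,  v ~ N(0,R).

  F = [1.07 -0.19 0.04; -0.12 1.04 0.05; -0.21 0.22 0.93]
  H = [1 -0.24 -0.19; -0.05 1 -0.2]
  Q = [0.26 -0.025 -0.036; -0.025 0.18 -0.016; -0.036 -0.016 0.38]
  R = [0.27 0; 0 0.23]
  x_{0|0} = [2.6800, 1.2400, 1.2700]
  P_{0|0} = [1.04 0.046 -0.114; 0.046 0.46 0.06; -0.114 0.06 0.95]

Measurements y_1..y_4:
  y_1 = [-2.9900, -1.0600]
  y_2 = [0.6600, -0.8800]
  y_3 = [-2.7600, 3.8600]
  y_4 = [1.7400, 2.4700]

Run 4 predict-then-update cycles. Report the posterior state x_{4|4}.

x_post = [1.1711, 2.6185, 1.9524]

step 1: x^-=[2.6828, 1.0315, 0.8911]  P^-=[1.4394 -0.1989 -0.3635; -0.1989 0.6910 0.2210; -0.3635 0.2210 1.3346]  S=[2.0512 -0.3505; -0.3505 0.9022]  K=[0.7725 0.0804; -0.0792 0.6972; -0.3555 -0.1689]  nu=[-5.2559, -1.7791]  x^+=[-1.5203, 0.2071, 3.0604]  P^+=[0.2533 0.0624 0.1564; 0.0624 0.2009 0.1873; 0.1564 0.1873 1.0917]
step 2: x^-=[-1.5437, 0.5509, 3.2110]  P^-=[0.5441 -0.0105 0.0793; -0.0105 0.4057 0.2360; 0.0793 0.2360 1.3549]  S=[0.8828 -0.1323; -0.1323 0.5995]  K=[0.6089 0.0450; -0.0860 0.5799; -0.2851 -0.1279]  nu=[2.9460, -0.8659]  x^+=[0.2111, -0.2047, 2.4820]  P^+=[0.2229 0.0663 0.2240; 0.0663 0.1844 0.2384; 0.2240 0.2384 1.2830]
step 3: x^-=[0.3640, -0.1142, 2.2189]  P^-=[0.5125 0.0064 0.1532; 0.0064 0.3914 0.2810; 0.1532 0.2810 1.5123]  S=[0.8240 -0.1247; -0.1247 0.5732]  K=[0.5911 0.0416; -0.0854 0.5656; -0.2609 -0.1075]  nu=[-2.7298, 4.4361]  x^+=[-1.0650, 2.6283, 2.4542]  P^+=[0.2297 0.0758 0.2736; 0.0758 0.1899 0.2803; 0.2736 0.2803 1.4566]
step 4: x^-=[-1.5408, 2.9839, 3.0843]  P^-=[0.5206 0.0192 0.2023; 0.0192 0.3993 0.3232; 0.2023 0.3232 1.6600]  S=[0.8169 -0.1238; -0.1238 0.5699]  K=[0.5915 0.0455; -0.0830 0.5676; -0.2465 -0.0867]  nu=[4.5829, 0.0259]  x^+=[1.1711, 2.6185, 1.9524]  P^+=[0.2403 0.0857 0.3160; 0.0857 0.1985 0.3181; 0.3160 0.3181 1.6113]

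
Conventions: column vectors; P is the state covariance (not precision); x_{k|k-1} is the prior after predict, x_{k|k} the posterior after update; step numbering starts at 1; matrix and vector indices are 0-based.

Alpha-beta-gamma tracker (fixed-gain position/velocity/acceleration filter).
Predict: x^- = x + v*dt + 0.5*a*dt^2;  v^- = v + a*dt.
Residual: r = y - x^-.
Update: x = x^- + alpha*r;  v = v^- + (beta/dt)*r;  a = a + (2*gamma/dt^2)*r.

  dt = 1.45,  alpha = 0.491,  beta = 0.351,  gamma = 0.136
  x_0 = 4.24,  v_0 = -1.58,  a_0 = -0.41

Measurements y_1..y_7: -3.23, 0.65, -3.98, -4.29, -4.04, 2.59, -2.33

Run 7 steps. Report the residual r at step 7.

resid = -10.7552

step 1: x_pred=1.5180  r=-4.7480  x^+=-0.8133  v^+=-3.3238  a^+=-1.0242
step 2: x_pred=-6.7096  r=7.3596  x^+=-3.0960  v^+=-3.0275  a^+=-0.0721
step 3: x_pred=-7.5617  r=3.5817  x^+=-5.8031  v^+=-2.2651  a^+=0.3912
step 4: x_pred=-8.6761  r=4.3861  x^+=-6.5225  v^+=-0.6360  a^+=0.9587
step 5: x_pred=-6.4370  r=2.3970  x^+=-5.2601  v^+=1.3343  a^+=1.2688
step 6: x_pred=-1.9916  r=4.5816  x^+=0.2580  v^+=4.2830  a^+=1.8615
step 7: x_pred=8.4252  r=-10.7552  x^+=3.1444  v^+=4.3787  a^+=0.4701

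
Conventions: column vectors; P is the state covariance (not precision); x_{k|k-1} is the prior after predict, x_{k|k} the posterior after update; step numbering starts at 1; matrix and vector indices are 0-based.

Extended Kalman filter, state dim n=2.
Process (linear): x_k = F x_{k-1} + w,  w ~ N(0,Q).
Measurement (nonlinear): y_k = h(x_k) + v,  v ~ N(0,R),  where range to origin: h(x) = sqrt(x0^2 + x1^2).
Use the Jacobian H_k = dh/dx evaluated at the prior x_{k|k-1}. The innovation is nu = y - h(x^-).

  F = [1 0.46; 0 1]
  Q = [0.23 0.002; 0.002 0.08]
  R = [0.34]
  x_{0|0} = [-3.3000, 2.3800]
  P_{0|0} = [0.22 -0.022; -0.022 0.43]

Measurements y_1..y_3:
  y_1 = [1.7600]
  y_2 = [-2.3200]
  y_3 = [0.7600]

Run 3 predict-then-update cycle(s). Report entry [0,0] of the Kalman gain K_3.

step 1: x^-=[-2.2052, 2.3800]  P^-=[0.5207 0.1778; 0.1778 0.5100]  H_jac=[-0.6797 0.7335]  S=[0.6777]  K=[-0.3298; 0.3737]  nu=[-1.4846]  x^+=[-1.7156, 1.8252]  P^+=[0.4470 0.2613; 0.2613 0.4154]
step 2: x^-=[-0.8760, 1.8252]  P^-=[1.0053 0.4544; 0.4544 0.4954]  H_jac=[-0.4327 0.9015]  S=[0.5763]  K=[-0.0440; 0.4337]  nu=[-4.3445]  x^+=[-0.6849, -0.0592]  P^+=[1.0042 0.4654; 0.4654 0.3869]
step 3: x^-=[-0.7122, -0.0592]  P^-=[1.7443 0.6454; 0.6454 0.4669]  H_jac=[-0.9966 -0.0828]  S=[2.1820]  K=[-0.8211; -0.3125]  nu=[0.0454]  x^+=[-0.7494, -0.0734]  P^+=[0.2730 0.0855; 0.0855 0.2539]

K[0,0] = -0.8211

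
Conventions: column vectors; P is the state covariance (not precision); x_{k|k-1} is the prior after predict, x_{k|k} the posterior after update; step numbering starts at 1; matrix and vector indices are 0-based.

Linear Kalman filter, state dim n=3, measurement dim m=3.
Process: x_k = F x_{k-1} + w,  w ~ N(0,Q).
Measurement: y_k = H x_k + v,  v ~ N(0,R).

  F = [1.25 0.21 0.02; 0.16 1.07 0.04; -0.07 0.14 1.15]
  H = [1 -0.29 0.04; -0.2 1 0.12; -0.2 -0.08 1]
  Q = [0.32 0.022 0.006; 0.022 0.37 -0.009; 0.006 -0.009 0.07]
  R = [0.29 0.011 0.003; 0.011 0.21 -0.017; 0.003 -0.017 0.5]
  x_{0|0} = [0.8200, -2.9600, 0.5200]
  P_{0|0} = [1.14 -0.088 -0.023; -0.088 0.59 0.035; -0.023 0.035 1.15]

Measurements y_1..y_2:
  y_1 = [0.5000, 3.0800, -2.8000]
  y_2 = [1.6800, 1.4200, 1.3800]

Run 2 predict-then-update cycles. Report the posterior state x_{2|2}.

x_post = [1.9820, 1.9600, 0.4185]

step 1: x^-=[0.4138, -3.0152, 0.1262]  P^-=[2.0807 0.2627 -0.0885; 0.2627 1.0491 0.1632; -0.0885 0.1632 1.6247]  S=[2.2983 -0.4327 -0.4653; -0.4327 1.3041 0.3104; -0.4653 0.3104 2.2324]  K=[0.8906 0.1878 -0.0760; 0.1271 0.8400 -0.0783; 0.1491 0.1620 0.7384]  nu=[-0.7933, 6.1628, -3.0847]  x^+=[1.0990, 2.3025, -1.2718]  P^+=[0.2895 0.1051 0.0278; 0.1051 0.2021 -0.0159; 0.0278 -0.0159 0.3712]
step 2: x^-=[1.8318, 2.5887, -1.2172]  P^-=[0.8378 0.2707 0.0480; 0.2707 0.6443 0.0150; 0.0480 0.0150 0.5546]  S=[1.0294 -0.0489 -0.0901; -0.0489 0.7888 -0.0142; -0.0901 -0.0142 1.0793]  K=[0.7424 0.1829 -0.0664; 0.1123 0.7562 -0.0647; 0.1142 0.1075 0.5148]  nu=[0.6476, -0.6563, 3.1706]  x^+=[1.9820, 1.9600, 0.4185]  P^+=[0.2434 0.0937 0.0221; 0.0937 0.1813 -0.0116; 0.0221 -0.0116 0.2594]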